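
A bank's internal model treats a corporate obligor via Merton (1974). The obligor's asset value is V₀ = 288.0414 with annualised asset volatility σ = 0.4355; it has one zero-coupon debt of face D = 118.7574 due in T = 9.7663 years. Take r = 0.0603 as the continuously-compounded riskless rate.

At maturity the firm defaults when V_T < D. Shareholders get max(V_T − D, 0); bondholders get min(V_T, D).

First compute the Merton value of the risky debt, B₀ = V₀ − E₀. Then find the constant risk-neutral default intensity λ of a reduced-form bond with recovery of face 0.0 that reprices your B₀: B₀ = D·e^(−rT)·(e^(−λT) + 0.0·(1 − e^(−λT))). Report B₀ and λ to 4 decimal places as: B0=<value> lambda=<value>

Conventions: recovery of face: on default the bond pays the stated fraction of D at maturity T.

B0=54.4620 lambda=0.0195

Apply the equity-as-call identities (strike 118.7574, horizon 9.7663 years):
d₁ = [ln(V₀/D) + (r + σ²/2)T] / (σ√T)
   = [ln(288.0414/118.7574) + (0.0603 + 0.5·0.4355²)·9.7663] / (0.4355·√9.7663)
   = [0.886021 + 1.515047] / 1.360985 = 1.764215
d₂ = d₁ − σ√T = 1.764215 − 1.360985 = 0.403230
N(d₁) = 0.961152,  N(d₂) = 0.656611,  e^(−rT) = 0.554933
E₀ = V₀·N(d₁) − D·e^(−rT)·N(d₂)
   = 288.0414·0.961152 − 118.7574·0.554933·0.656611 = 233.579380
B₀ = V₀ − E₀ = 288.0414 − 233.579380 = 54.462020
e^(−λT) = (B₀·e^(rT)/D − 0)/(1 − 0) = (54.4620·1.802019/118.7574 − 0)/1 = 0.82640389
λ = −ln(0.82640389)/9.7663 = 0.019523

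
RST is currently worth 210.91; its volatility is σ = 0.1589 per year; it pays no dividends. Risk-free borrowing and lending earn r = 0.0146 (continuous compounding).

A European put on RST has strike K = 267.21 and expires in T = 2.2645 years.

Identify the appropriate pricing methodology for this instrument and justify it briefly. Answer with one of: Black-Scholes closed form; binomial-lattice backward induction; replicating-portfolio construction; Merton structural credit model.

Key observation: a European claim on RST (strike 267.21) — a lognormal (GBM) underlying with constant rate and volatility — has an exact closed-form value; no lattice or capital structure is involved.

framework: Black-Scholes closed form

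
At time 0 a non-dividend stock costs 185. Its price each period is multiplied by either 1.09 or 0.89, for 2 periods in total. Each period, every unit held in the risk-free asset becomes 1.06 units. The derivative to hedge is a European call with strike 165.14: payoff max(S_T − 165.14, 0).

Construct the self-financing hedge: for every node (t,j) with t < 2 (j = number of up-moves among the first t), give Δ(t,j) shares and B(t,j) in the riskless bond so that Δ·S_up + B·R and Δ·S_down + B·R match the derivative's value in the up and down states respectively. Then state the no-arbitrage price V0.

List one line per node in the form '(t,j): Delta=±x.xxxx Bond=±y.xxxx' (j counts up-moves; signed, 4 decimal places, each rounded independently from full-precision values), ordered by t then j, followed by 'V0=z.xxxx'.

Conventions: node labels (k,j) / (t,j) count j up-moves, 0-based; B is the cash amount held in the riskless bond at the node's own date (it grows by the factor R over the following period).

(0,0): Delta=0.9289 Bond=-133.4401
(1,0): Delta=0.4351 Bond=-60.1527
(1,1): Delta=1.0000 Bond=-155.7925
V0=38.3985

Since d<R<u, set p* = (R−d)/(u−d) = 0.8500; price each node as the discounted p*-expectation of its children.
At maturity the claim pays: V(2,0)=0.0000, V(2,1)=14.3285, V(2,2)=54.6585
(1,0): S=164.6500. Δ = (V_up−V_dn)/(S_up−S_dn) = (14.3285−0.0000)/(179.4685−146.5385) = 0.4351. V = [p*·14.3285 + (1−p*)·0.0000]/1.06 = 11.4898. B = V − Δ·S = -60.1527.
(1,1): S=201.6500. Δ = (V_up−V_dn)/(S_up−S_dn) = (54.6585−14.3285)/(219.7985−179.4685) = 1.0000. V = [p*·54.6585 + (1−p*)·14.3285]/1.06 = 45.8575. B = V − Δ·S = -155.7925.
(0,0): S=185.0000. Δ = (V_up−V_dn)/(S_up−S_dn) = (45.8575−11.4898)/(201.6500−164.6500) = 0.9289. V = [p*·45.8575 + (1−p*)·11.4898]/1.06 = 38.3985. B = V − Δ·S = -133.4401.
Check: Δ(0,0)·S0 + B(0,0) = 38.3985 = V0.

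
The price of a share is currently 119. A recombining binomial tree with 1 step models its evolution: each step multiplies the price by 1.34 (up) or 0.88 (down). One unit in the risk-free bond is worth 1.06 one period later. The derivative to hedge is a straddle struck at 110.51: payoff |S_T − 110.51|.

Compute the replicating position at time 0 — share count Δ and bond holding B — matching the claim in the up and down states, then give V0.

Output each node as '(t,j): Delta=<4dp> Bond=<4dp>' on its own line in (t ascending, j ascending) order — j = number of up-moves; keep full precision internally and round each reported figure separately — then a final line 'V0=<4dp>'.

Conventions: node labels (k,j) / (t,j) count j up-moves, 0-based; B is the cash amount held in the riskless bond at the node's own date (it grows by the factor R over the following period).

No-arbitrage ⇒ martingale measure with p* = (R−d)/(u−d) = 0.3913.
Payoffs at expiry: V(1,0)=5.7900, V(1,1)=48.9500
  t=0,j=0: stock 119.0000 → up 159.4600 (V=48.9500), down 104.7200 (V=5.7900). Price 21.3950; hedge Δ=0.7885, bond B=-72.4311.
Check: Δ(0,0)·S0 + B(0,0) = 21.3950 = V0.

(0,0): Delta=0.7885 Bond=-72.4311
V0=21.3950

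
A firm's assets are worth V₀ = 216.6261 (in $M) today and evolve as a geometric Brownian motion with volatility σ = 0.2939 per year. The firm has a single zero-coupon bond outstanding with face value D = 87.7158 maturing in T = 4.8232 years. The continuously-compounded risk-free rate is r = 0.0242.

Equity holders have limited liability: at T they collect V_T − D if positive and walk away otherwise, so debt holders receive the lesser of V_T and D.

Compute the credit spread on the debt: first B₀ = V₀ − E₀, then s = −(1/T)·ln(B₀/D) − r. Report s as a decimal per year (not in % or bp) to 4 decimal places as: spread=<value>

spread=0.0053

Work the structural quantities from V₀ = 216.6261 against face 87.7158:
d₁ = [ln(V₀/D) + (r + σ²/2)T] / (σ√T)
   = [ln(216.6261/87.7158) + (0.0242 + 0.5·0.2939²)·4.8232] / (0.2939·√4.8232)
   = [0.904071 + 0.325029] / 0.645457 = 1.904232
d₂ = d₁ − σ√T = 1.904232 − 0.645457 = 1.258775
N(d₁) = 0.971560,  N(d₂) = 0.895944,  e^(−rT) = 0.889833
E₀ = V₀·N(d₁) − D·e^(−rT)·N(d₂)
   = 216.6261·0.971560 − 87.7158·0.889833·0.895944 = 140.534645
B₀ = V₀ − E₀ = 216.6261 − 140.534645 = 76.091455
spread = −(1/T)·ln(B₀/D) − r = −(1/4.8232)·ln(76.091455/87.7158) − 0.0242 = 0.00527547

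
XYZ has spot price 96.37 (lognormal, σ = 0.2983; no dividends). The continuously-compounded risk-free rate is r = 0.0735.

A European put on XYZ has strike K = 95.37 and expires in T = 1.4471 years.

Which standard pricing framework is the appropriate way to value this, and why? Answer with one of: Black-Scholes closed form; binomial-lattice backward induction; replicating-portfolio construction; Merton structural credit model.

framework: Black-Scholes closed form

Key observation: the instrument is a plain European put (strike 95.37) on a lognormal asset; the exact continuous-time formula applies directly.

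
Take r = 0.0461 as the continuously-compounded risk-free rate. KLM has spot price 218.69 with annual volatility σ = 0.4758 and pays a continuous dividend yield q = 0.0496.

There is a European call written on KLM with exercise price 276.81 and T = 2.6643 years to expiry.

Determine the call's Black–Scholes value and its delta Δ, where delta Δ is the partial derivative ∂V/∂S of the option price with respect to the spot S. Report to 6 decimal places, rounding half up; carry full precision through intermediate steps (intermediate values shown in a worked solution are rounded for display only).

price = 42.425519
Δ = 0.463548

σ√T = 0.4758·√2.6643 = 0.776633
d₁ = (ln(S/K) + (r−q+σ²/2)T) / (σ√T) = (ln(218.69/276.81) + (0.0461−0.0496+0.4758²/2)·2.6643) / 0.776633 = (-0.235676 + 0.292255) / 0.776633 = 0.072851
d₂ = d₁ − σ√T = 0.072851 − 0.776633 = -0.703782
e^{−rT} = 0.884419
e^{−qT} = 0.876210
N(d₁) = 0.529038,  N(d₂) = 0.240784
Call price V = S·e^{−qT}·N(d₁) − K·e^{−rT}·N(d₂) = 101.373344 − 58.947825 = 42.425519
Δ = e^{−qT}·N(d₁) = 0.463548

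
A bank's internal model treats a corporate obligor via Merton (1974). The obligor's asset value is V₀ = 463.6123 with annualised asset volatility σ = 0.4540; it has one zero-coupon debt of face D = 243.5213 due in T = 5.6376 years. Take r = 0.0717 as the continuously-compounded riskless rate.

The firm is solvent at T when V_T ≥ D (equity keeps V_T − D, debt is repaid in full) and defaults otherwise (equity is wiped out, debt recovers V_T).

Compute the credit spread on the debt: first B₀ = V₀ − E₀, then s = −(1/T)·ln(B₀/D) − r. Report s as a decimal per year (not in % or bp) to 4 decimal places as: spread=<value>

With assets at 463.6123 and a single debt payment of 243.5213 at 5.6376 years:
d₁ = [ln(V₀/D) + (r + σ²/2)T] / (σ√T)
   = [ln(463.6123/243.5213) + (0.0717 + 0.5·0.4540²)·5.6376] / (0.4540·√5.6376)
   = [0.643844 + 0.985216] / 1.077961 = 1.511242
d₂ = d₁ − σ√T = 1.511242 − 1.077961 = 0.433281
N(d₁) = 0.934637,  N(d₂) = 0.667595,  e^(−rT) = 0.667500
E₀ = V₀·N(d₁) − D·e^(−rT)·N(d₂)
   = 463.6123·0.934637 − 243.5213·0.667500·0.667595 = 324.791189
B₀ = V₀ − E₀ = 463.6123 − 324.791189 = 138.821111
spread = −(1/T)·ln(B₀/D) − r = −(1/5.6376)·ln(138.821111/243.5213) − 0.0717 = 0.02799105

spread=0.0280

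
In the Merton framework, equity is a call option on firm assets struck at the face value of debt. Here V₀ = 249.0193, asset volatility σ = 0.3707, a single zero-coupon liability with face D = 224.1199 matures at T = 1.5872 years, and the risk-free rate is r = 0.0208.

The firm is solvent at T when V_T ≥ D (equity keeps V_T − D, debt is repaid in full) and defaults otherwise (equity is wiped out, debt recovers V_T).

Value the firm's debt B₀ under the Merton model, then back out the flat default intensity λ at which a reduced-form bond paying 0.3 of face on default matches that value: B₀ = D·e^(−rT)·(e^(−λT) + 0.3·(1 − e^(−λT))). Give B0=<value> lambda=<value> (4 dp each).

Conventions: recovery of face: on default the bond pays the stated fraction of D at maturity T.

Equity is a call on the firm's assets struck at D = 224.1199:
d₁ = [ln(V₀/D) + (r + σ²/2)T] / (σ√T)
   = [ln(249.0193/224.1199) + (0.0208 + 0.5·0.3707²)·1.5872] / (0.3707·√1.5872)
   = [0.105349 + 0.142069] / 0.467023 = 0.529777
d₂ = d₁ − σ√T = 0.529777 − 0.467023 = 0.062754
N(d₁) = 0.701867,  N(d₂) = 0.525019,  e^(−rT) = 0.967525
E₀ = V₀·N(d₁) − D·e^(−rT)·N(d₂)
   = 249.0193·0.701867 − 224.1199·0.967525·0.525019 = 60.932424
B₀ = V₀ − E₀ = 249.0193 − 60.932424 = 188.086876
e^(−λT) = (B₀·e^(rT)/D − 0.3)/(1 − 0.3) = (188.0869·1.033565/224.1199 − 0.3)/0.7 = 0.81056117
λ = −ln(0.81056117)/1.5872 = 0.132326

B0=188.0869 lambda=0.1323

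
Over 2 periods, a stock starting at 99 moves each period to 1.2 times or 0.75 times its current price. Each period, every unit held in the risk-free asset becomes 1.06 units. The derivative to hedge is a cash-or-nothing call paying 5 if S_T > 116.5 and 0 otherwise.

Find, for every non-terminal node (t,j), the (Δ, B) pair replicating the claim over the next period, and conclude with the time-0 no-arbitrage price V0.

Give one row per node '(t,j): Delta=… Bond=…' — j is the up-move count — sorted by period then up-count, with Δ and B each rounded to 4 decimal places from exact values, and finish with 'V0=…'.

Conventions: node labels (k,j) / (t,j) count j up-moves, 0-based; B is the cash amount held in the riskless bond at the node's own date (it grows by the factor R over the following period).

Risk-neutral probability p* = (R−d)/(u−d) = (1.06−0.75)/(1.2−0.75) = 0.6889.
Terminal payoffs: V(2,0)=0.0000, V(2,1)=0.0000, V(2,2)=5.0000
(1,0): S=74.2500. Δ = (V_up−V_dn)/(S_up−S_dn) = (0.0000−0.0000)/(89.1000−55.6875) = 0.0000. V = [p*·0.0000 + (1−p*)·0.0000]/1.06 = 0.0000. B = V − Δ·S = 0.0000.
(1,1): S=118.8000. Δ = (V_up−V_dn)/(S_up−S_dn) = (5.0000−0.0000)/(142.5600−89.1000) = 0.0935. V = [p*·5.0000 + (1−p*)·0.0000]/1.06 = 3.2495. B = V − Δ·S = -7.8616.
(0,0): S=99.0000. Δ = (V_up−V_dn)/(S_up−S_dn) = (3.2495−0.0000)/(118.8000−74.2500) = 0.0729. V = [p*·3.2495 + (1−p*)·0.0000]/1.06 = 2.1118. B = V − Δ·S = -5.1092.
Check: Δ(0,0)·S0 + B(0,0) = 2.1118 = V0.

(0,0): Delta=0.0729 Bond=-5.1092
(1,0): Delta=0.0000 Bond=0.0000
(1,1): Delta=0.0935 Bond=-7.8616
V0=2.1118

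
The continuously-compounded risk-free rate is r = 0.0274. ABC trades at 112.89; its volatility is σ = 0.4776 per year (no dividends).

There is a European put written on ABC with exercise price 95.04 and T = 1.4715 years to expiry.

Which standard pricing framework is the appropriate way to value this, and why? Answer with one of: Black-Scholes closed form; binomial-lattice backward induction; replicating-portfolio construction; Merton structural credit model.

Key observation: a European claim on ABC (strike 95.04) — a lognormal (GBM) underlying with constant rate and volatility — has an exact closed-form value; no lattice or capital structure is involved.

framework: Black-Scholes closed form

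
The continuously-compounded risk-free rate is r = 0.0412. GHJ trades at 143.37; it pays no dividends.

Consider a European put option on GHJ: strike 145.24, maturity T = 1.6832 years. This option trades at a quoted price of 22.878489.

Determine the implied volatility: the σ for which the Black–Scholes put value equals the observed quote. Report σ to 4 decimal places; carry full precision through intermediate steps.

sigma = 0.3726

At σ = 0.3726 the Black–Scholes value reproduces the quote:
σ√T = 0.3726·√1.6832 = 0.483405
d₁ = (ln(S/K) + (r+σ²/2)T) / (σ√T) = (ln(143.37/145.24) + (0.0412+0.3726²/2)·1.6832) / 0.483405 = (-0.012959 + 0.186188) / 0.483405 = 0.358352
d₂ = d₁ − σ√T = 0.358352 − 0.483405 = -0.125053
e^{−rT} = 0.933002
N(−d₁) = 0.360040,  N(−d₂) = 0.549759
V = K·e^{−rT}·N(−d₂) − S·N(−d₁) = 74.497419 − 51.618930 = 22.878489 (matching the quote); vega is positive throughout, so no other σ reproduces this price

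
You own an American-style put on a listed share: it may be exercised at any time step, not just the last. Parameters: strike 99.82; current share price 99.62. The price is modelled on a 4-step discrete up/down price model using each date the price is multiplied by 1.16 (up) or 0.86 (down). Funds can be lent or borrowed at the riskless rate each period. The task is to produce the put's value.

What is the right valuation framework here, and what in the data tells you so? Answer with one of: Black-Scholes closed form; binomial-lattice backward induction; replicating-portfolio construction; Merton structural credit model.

framework: binomial-lattice backward induction

Key observation: with exercise allowed before expiry on a discrete up/down model (4 steps from spot 99.62), the strike-99.82 put's value must be rolled back through the tree testing early exercise at each node.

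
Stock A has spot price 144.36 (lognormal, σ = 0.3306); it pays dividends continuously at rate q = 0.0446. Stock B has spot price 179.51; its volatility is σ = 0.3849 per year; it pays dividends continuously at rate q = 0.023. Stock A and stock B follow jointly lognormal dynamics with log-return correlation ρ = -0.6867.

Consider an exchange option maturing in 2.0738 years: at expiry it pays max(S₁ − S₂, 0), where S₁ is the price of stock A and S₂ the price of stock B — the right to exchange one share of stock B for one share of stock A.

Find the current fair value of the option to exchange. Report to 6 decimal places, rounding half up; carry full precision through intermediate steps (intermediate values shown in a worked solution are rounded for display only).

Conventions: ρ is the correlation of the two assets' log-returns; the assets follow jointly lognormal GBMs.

exchange price = 37.279529

σ_eff = √(σ₁² + σ₂² − 2ρσ₁σ₂) = √(0.3306² + 0.3849² − 2·-0.6867·0.3306·0.3849) = 0.657424
d₁ = (ln(S₁/S₂) + (q₂ − q₁ + σ_eff²/2)T) / (σ_eff√T) = (ln(144.36/179.51) + (0.023 − 0.0446 + 0.216103)·2.0738) / 0.946737 = 0.195873
d₂ = d₁ − σ_eff√T = 0.195873 − 0.946737 = -0.750863
N(d₁) = 0.577645,  N(d₂) = 0.226367
V = S₁·e^{−q₁T}·N(d₁) − S₂·e^{−q₂T}·N(d₂) = 76.022048 − 38.742518 = 37.279529
Key observation: the rate r is irrelevant here: denominating values in stock B turns the exchange into a ratio option on S₁/S₂, and discounting at r drops out.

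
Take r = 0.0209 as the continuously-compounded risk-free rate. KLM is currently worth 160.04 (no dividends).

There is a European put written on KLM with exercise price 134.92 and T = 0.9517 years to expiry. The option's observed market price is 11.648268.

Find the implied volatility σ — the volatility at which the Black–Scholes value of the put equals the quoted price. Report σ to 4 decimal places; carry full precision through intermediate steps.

sigma = 0.4066

At σ = 0.4066 the Black–Scholes value reproduces the quote:
σ√T = 0.4066·√0.9517 = 0.396659
d₁ = (ln(S/K) + (r+σ²/2)T) / (σ√T) = (ln(160.04/134.92) + (0.0209+0.4066²/2)·0.9517) / 0.396659 = (0.170742 + 0.098560) / 0.396659 = 0.678924
d₂ = d₁ − σ√T = 0.678924 − 0.396659 = 0.282265
e^{−rT} = 0.980306
N(−d₁) = 0.248593,  N(−d₂) = 0.388870
V = K·e^{−rT}·N(−d₂) − S·N(−d₁) = 51.433074 − 39.784807 = 11.648268 (matching the quote); vega is positive throughout, so no other σ reproduces this price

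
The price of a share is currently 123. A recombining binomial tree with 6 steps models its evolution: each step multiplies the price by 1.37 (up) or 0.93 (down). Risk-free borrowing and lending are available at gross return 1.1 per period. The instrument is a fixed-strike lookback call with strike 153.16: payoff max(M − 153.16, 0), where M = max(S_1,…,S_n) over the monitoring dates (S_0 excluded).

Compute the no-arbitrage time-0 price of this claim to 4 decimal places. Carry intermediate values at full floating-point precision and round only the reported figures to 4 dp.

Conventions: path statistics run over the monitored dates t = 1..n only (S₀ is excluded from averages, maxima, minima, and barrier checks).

Under the martingale measure an up-move has probability p* = 0.3864; value the claim as the probability-weighted average of per-path payoffs, discounted 6 periods at R = 1.1.
Enumerate all 2^6 = 64 price paths (U = up ×1.37, D = down ×0.93); each path with k up-moves has probability p*^k·(1−p*)^(6−k).
DDDDDD: M=114.3900, payoff=0.0000, prob=0.053391
UDDDDD: M=168.5100, payoff=15.3500, prob=0.033616
DUDDDD: M=156.7143, payoff=3.5543, prob=0.033616
UUDDDD: M=230.8587, payoff=77.6987, prob=0.021166
DDUDDD: M=145.7443, payoff=0.0000, prob=0.033616
UDUDDD: M=214.6986, payoff=61.5386, prob=0.021166
DUUDDD: M=214.6986, payoff=61.5386, prob=0.021166
UUUDDD: M=316.2764, payoff=163.1164, prob=0.013327
DDDUDD: M=135.5422, payoff=0.0000, prob=0.033616
UDDUDD: M=199.6697, payoff=46.5097, prob=0.021166
DUDUDD: M=199.6697, payoff=46.5097, prob=0.021166
UUDUDD: M=294.1371, payoff=140.9771, prob=0.013327
DDUUDD: M=199.6697, payoff=46.5097, prob=0.021166
UDUUDD: M=294.1371, payoff=140.9771, prob=0.013327
DUUUDD: M=294.1371, payoff=140.9771, prob=0.013327
UUUUDD: M=433.2987, payoff=280.1387, prob=0.008391
DDDDUD: M=126.0542, payoff=0.0000, prob=0.033616
UDDDUD: M=185.6928, payoff=32.5328, prob=0.021166
DUDDUD: M=185.6928, payoff=32.5328, prob=0.021166
UUDDUD: M=273.5475, payoff=120.3875, prob=0.013327
DDUDUD: M=185.6928, payoff=32.5328, prob=0.021166
UDUDUD: M=273.5475, payoff=120.3875, prob=0.013327
DUUDUD: M=273.5475, payoff=120.3875, prob=0.013327
UUUDUD: M=402.9678, payoff=249.8078, prob=0.008391
DDDUUD: M=185.6928, payoff=32.5328, prob=0.021166
UDDUUD: M=273.5475, payoff=120.3875, prob=0.013327
DUDUUD: M=273.5475, payoff=120.3875, prob=0.013327
UUDUUD: M=402.9678, payoff=249.8078, prob=0.008391
DDUUUD: M=273.5475, payoff=120.3875, prob=0.013327
UDUUUD: M=402.9678, payoff=249.8078, prob=0.008391
DUUUUD: M=402.9678, payoff=249.8078, prob=0.008391
UUUUUD: M=593.6192, payoff=440.4592, prob=0.005283
DDDDDU: M=117.2304, payoff=0.0000, prob=0.033616
UDDDDU: M=172.6943, payoff=19.5343, prob=0.021166
DUDDDU: M=172.6943, payoff=19.5343, prob=0.021166
UUDDDU: M=254.3992, payoff=101.2392, prob=0.013327
DDUDDU: M=172.6943, payoff=19.5343, prob=0.021166
UDUDDU: M=254.3992, payoff=101.2392, prob=0.013327
DUUDDU: M=254.3992, payoff=101.2392, prob=0.013327
UUUDDU: M=374.7600, payoff=221.6000, prob=0.008391
DDDUDU: M=172.6943, payoff=19.5343, prob=0.021166
UDDUDU: M=254.3992, payoff=101.2392, prob=0.013327
DUDUDU: M=254.3992, payoff=101.2392, prob=0.013327
UUDUDU: M=374.7600, payoff=221.6000, prob=0.008391
DDUUDU: M=254.3992, payoff=101.2392, prob=0.013327
UDUUDU: M=374.7600, payoff=221.6000, prob=0.008391
DUUUDU: M=374.7600, payoff=221.6000, prob=0.008391
UUUUDU: M=552.0659, payoff=398.9059, prob=0.005283
DDDDUU: M=172.6943, payoff=19.5343, prob=0.021166
UDDDUU: M=254.3992, payoff=101.2392, prob=0.013327
DUDDUU: M=254.3992, payoff=101.2392, prob=0.013327
UUDDUU: M=374.7600, payoff=221.6000, prob=0.008391
DDUDUU: M=254.3992, payoff=101.2392, prob=0.013327
UDUDUU: M=374.7600, payoff=221.6000, prob=0.008391
DUUDUU: M=374.7600, payoff=221.6000, prob=0.008391
UUUDUU: M=552.0659, payoff=398.9059, prob=0.005283
DDDUUU: M=254.3992, payoff=101.2392, prob=0.013327
UDDUUU: M=374.7600, payoff=221.6000, prob=0.008391
DUDUUU: M=374.7600, payoff=221.6000, prob=0.008391
UUDUUU: M=552.0659, payoff=398.9059, prob=0.005283
DDUUUU: M=374.7600, payoff=221.6000, prob=0.008391
UDUUUU: M=552.0659, payoff=398.9059, prob=0.005283
DUUUUU: M=552.0659, payoff=398.9059, prob=0.005283
UUUUUU: M=813.2583, payoff=660.0983, prob=0.003326
Price = Σ prob·payoff / R^6 = 87.977457 / 1.771561 = 49.6610

price = 49.6610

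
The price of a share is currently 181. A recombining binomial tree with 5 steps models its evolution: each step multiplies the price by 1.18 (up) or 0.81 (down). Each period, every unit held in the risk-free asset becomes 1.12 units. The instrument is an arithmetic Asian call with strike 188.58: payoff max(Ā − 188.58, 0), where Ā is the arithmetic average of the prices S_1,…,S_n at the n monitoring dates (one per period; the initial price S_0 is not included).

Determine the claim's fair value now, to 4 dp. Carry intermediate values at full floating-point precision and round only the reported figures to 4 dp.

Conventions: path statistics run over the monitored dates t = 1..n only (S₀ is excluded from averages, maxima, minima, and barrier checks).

price = 40.5758

No-arbitrage gives p* = (R−d)/(u−d) = 0.8378: enumerate every path, weight its payoff by its p*-probability, and discount by R^5.
Enumerate all 2^5 = 32 price paths (U = up ×1.18, D = down ×0.81); each path with k up-moves has probability p*^k·(1−p*)^(5−k).
DDDDD: Ā=100.5161, payoff=0.0000, prob=0.000112
UDDDD: Ā=146.4308, payoff=0.0000, prob=0.000579
DUDDD: Ā=133.0368, payoff=0.0000, prob=0.000579
UUDDD: Ā=193.8067, payoff=5.2267, prob=0.002993
DDUDD: Ā=122.1877, payoff=0.0000, prob=0.000579
UDUDD: Ā=178.0018, payoff=0.0000, prob=0.002993
DUUDD: Ā=164.6078, payoff=0.0000, prob=0.002993
UUUDD: Ā=239.7990, payoff=51.2190, prob=0.015466
DDDUD: Ā=113.3999, payoff=0.0000, prob=0.000579
UDDUD: Ā=165.1998, payoff=0.0000, prob=0.002993
DUDUD: Ā=151.8058, payoff=0.0000, prob=0.002993
UUDUD: Ā=221.1492, payoff=32.5692, prob=0.015466
DDUUD: Ā=140.9566, payoff=0.0000, prob=0.002993
UDUUD: Ā=205.3443, payoff=16.7643, prob=0.015466
DUUUD: Ā=191.9503, payoff=3.3703, prob=0.015466
UUUUD: Ā=279.6312, payoff=91.0512, prob=0.079908
DDDDU: Ā=106.2817, payoff=0.0000, prob=0.000579
UDDDU: Ā=154.8302, payoff=0.0000, prob=0.002993
DUDDU: Ā=141.4362, payoff=0.0000, prob=0.002993
UUDDU: Ā=206.0428, payoff=17.4628, prob=0.015466
DDUDU: Ā=130.5870, payoff=0.0000, prob=0.002993
UDUDU: Ā=190.2379, payoff=1.6579, prob=0.015466
DUUDU: Ā=176.8439, payoff=0.0000, prob=0.015466
UUUDU: Ā=257.6245, payoff=69.0445, prob=0.079908
DDDUU: Ā=121.7992, payoff=0.0000, prob=0.002993
UDDUU: Ā=177.4359, payoff=0.0000, prob=0.015466
DUDUU: Ā=164.0419, payoff=0.0000, prob=0.015466
UUDUU: Ā=238.9747, payoff=50.3947, prob=0.079908
DDUUU: Ā=153.1928, payoff=0.0000, prob=0.015466
UDUUU: Ā=223.1697, payoff=34.5897, prob=0.079908
DUUUU: Ā=209.7757, payoff=21.1957, prob=0.079908
UUUUU: Ā=305.5992, payoff=117.0192, prob=0.412857
Price = Σ prob·payoff / R^5 = 71.508394 / 1.762342 = 40.5758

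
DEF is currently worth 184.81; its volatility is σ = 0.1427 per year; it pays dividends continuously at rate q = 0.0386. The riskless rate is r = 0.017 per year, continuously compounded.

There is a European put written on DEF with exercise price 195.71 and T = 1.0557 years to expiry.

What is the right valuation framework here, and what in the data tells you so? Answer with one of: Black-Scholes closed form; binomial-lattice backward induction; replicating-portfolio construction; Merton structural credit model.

Key observation: everything needed for the exact continuous-time valuation of the European put on DEF (strike 195.71) is given, and no feature rules the closed form out.

framework: Black-Scholes closed form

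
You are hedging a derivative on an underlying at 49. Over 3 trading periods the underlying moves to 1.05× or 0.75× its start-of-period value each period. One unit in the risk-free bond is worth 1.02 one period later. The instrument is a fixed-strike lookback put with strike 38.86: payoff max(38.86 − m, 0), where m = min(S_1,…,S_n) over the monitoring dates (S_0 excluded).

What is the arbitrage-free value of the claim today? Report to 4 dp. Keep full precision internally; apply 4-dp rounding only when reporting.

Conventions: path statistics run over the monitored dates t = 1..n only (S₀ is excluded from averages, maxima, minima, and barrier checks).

Risk-neutral up-probability p* = (R−d)/(u−d) = (1.02−0.75)/(1.05−0.75) = 0.9000; the claim prices as the p*-weighted sum of path payoffs discounted by R^3.
Enumerate all 2^3 = 8 price paths (U = up ×1.05, D = down ×0.75); each path with k up-moves has probability p*^k·(1−p*)^(3−k).
DDD: m=20.6719, payoff=18.1881, prob=0.001000
UDD: m=28.9406, payoff=9.9194, prob=0.009000
DUD: m=28.9406, payoff=9.9194, prob=0.009000
UUD: m=40.5169, payoff=0.0000, prob=0.081000
DDU: m=27.5625, payoff=11.2975, prob=0.009000
UDU: m=38.5875, payoff=0.2725, prob=0.081000
DUU: m=36.7500, payoff=2.1100, prob=0.081000
UUU: m=51.4500, payoff=0.0000, prob=0.729000
Price = Σ prob·payoff / R^3 = 0.491397 / 1.061208 = 0.4631

price = 0.4631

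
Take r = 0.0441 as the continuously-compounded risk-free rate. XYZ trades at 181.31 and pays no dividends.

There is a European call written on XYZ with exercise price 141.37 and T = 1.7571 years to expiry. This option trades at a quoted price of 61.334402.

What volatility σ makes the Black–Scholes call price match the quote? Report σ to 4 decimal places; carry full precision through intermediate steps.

At σ = 0.3637 the Black–Scholes value reproduces the quote:
σ√T = 0.3637·√1.7571 = 0.482105
d₁ = (ln(S/K) + (r+σ²/2)T) / (σ√T) = (ln(181.31/141.37) + (0.0441+0.3637²/2)·1.7571) / 0.482105 = (0.248828 + 0.193701) / 0.482105 = 0.917909
d₂ = d₁ − σ√T = 0.917909 − 0.482105 = 0.435804
e^{−rT} = 0.925438
N(d₁) = 0.820667,  N(d₂) = 0.668511
V = S·N(d₁) − K·e^{−rT}·N(d₂) = 148.795084 − 87.460681 = 61.334402 (matching the quote); vega is positive throughout, so no other σ reproduces this price

sigma = 0.3637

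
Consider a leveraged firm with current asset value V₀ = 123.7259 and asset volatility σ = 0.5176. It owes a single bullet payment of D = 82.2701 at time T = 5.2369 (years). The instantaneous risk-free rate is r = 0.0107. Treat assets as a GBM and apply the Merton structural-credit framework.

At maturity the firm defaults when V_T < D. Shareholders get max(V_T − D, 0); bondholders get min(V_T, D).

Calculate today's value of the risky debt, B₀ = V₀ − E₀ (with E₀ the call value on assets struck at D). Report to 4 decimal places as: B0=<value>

Equity is a call on the firm's assets struck at D = 82.2701:
d₁ = [ln(V₀/D) + (r + σ²/2)T] / (σ√T)
   = [ln(123.7259/82.2701) + (0.0107 + 0.5·0.5176²)·5.2369] / (0.5176·√5.2369)
   = [0.408061 + 0.757543] / 1.184490 = 0.984056
d₂ = d₁ − σ√T = 0.984056 − 1.184490 = -0.200434
N(d₁) = 0.837456,  N(d₂) = 0.420570,  e^(−rT) = 0.945506
E₀ = V₀·N(d₁) − D·e^(−rT)·N(d₂)
   = 123.7259·0.837456 − 82.2701·0.945506·0.420570 = 70.900122
B₀ = V₀ − E₀ = 123.7259 − 70.900122 = 52.825778

B0=52.8258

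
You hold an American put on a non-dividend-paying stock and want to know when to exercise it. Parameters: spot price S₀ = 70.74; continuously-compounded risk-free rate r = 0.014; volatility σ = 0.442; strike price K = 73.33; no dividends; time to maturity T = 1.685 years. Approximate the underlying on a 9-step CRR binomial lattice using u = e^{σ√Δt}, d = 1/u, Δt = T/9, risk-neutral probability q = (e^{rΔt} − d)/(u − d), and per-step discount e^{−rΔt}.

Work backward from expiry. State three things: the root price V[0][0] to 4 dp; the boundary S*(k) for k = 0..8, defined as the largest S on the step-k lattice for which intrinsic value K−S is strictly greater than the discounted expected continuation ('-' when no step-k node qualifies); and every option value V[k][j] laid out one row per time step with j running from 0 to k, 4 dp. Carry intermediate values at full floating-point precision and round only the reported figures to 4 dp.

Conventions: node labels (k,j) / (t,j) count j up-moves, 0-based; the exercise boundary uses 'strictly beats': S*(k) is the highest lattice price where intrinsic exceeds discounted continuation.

price = 17.0979
boundary = - - - - 32.9177 27.1876 32.9177 39.8556 48.2556
tree:
17.0979
22.1557 11.2379
27.9216 15.4905 6.2928
34.1357 20.7615 9.3701 2.7040
40.4123 26.9374 13.6054 4.4348 0.6807
46.1424 33.6777 19.1519 7.1499 1.2620 0.0000
50.8750 40.4123 25.9375 11.2684 2.3394 0.0000 0.0000
54.7838 46.1424 33.4744 17.2077 4.3369 0.0000 0.0000 0.0000
58.0122 50.8750 40.4123 25.0744 8.0397 0.0000 0.0000 0.0000 0.0000
60.6787 54.7838 46.1424 33.4744 14.9040 0.0000 0.0000 0.0000 0.0000 0.0000

params: Δt=0.18722 u=1.21076 d=0.82593 q=0.45915 e^(-rΔt)=0.99738
t_9 payoffs: 60.6787 54.7838 46.1424 33.4744 14.9040 0.0000 0.0000 0.0000 0.0000 0.0000
t_8: node(8,0) S=15.3178 payoff=58.0122 vs cont=57.8203 → 58.0122 [stop]  node(8,1) S=22.4550 payoff=50.8750 vs cont=50.6831 → 50.8750 [stop]  node(8,2) S=32.9177 payoff=40.4123 vs cont=40.2203 → 40.4123 [stop]  node(8,3) S=48.2556 payoff=25.0744 vs cont=24.8825 → 25.0744 [stop]  node(8,4) S=70.7400 payoff=2.5900 vs cont=8.0397 → 8.0397 [wait]  node(8,5) S=103.7009 payoff=0.0000 vs cont=0.0000 → 0.0000 [wait]  node(8,6) S=152.0197 payoff=0.0000 vs cont=0.0000 → 0.0000 [wait]  node(8,7) S=222.8525 payoff=0.0000 vs cont=0.0000 → 0.0000 [wait]  node(8,8) S=326.6893 payoff=0.0000 vs cont=0.0000 → 0.0000 [wait]  ⇒ S*(8)=48.2556
t_7: node(7,0) S=18.5462 payoff=54.7838 vs cont=54.5919 → 54.7838 [stop]  node(7,1) S=27.1876 payoff=46.1424 vs cont=45.9504 → 46.1424 [stop]  node(7,2) S=39.8556 payoff=33.4744 vs cont=33.2825 → 33.4744 [stop]  node(7,3) S=58.4260 payoff=14.9040 vs cont=17.2077 → 17.2077 [wait]  node(7,4) S=85.6493 payoff=0.0000 vs cont=4.3369 → 4.3369 [wait]  node(7,5) S=125.5571 payoff=0.0000 vs cont=0.0000 → 0.0000 [wait]  node(7,6) S=184.0597 payoff=0.0000 vs cont=0.0000 → 0.0000 [wait]  node(7,7) S=269.8213 payoff=0.0000 vs cont=0.0000 → 0.0000 [wait]  ⇒ S*(7)=39.8556
t_6: node(6,0) S=22.4550 payoff=50.8750 vs cont=50.6831 → 50.8750 [stop]  node(6,1) S=32.9177 payoff=40.4123 vs cont=40.2203 → 40.4123 [stop]  node(6,2) S=48.2556 payoff=25.0744 vs cont=25.9375 → 25.9375 [wait]  node(6,3) S=70.7400 payoff=2.5900 vs cont=11.2684 → 11.2684 [wait]  node(6,4) S=103.7009 payoff=0.0000 vs cont=2.3394 → 2.3394 [wait]  node(6,5) S=152.0197 payoff=0.0000 vs cont=0.0000 → 0.0000 [wait]  node(6,6) S=222.8525 payoff=0.0000 vs cont=0.0000 → 0.0000 [wait]  ⇒ S*(6)=32.9177
t_5: node(5,0) S=27.1876 payoff=46.1424 vs cont=45.9504 → 46.1424 [stop]  node(5,1) S=39.8556 payoff=33.4744 vs cont=33.6777 → 33.6777 [wait]  node(5,2) S=58.4260 payoff=14.9040 vs cont=19.1519 → 19.1519 [wait]  node(5,3) S=85.6493 payoff=0.0000 vs cont=7.1499 → 7.1499 [wait]  node(5,4) S=125.5571 payoff=0.0000 vs cont=1.2620 → 1.2620 [wait]  node(5,5) S=184.0597 payoff=0.0000 vs cont=0.0000 → 0.0000 [wait]  ⇒ S*(5)=27.1876
t_4: node(4,0) S=32.9177 payoff=40.4123 vs cont=40.3134 → 40.4123 [stop]  node(4,1) S=48.2556 payoff=25.0744 vs cont=26.9374 → 26.9374 [wait]  node(4,2) S=70.7400 payoff=2.5900 vs cont=13.6054 → 13.6054 [wait]  node(4,3) S=103.7009 payoff=0.0000 vs cont=4.4348 → 4.4348 [wait]  node(4,4) S=152.0197 payoff=0.0000 vs cont=0.6807 → 0.6807 [wait]  ⇒ S*(4)=32.9177
t_3: node(3,0) S=39.8556 payoff=33.4744 vs cont=34.1357 → 34.1357 [wait]  node(3,1) S=58.4260 payoff=14.9040 vs cont=20.7615 → 20.7615 [wait]  node(3,2) S=85.6493 payoff=0.0000 vs cont=9.3701 → 9.3701 [wait]  node(3,3) S=125.5571 payoff=0.0000 vs cont=2.7040 → 2.7040 [wait]  ⇒ S*(3)=-
t_2: node(2,0) S=48.2556 payoff=25.0744 vs cont=27.9216 → 27.9216 [wait]  node(2,1) S=70.7400 payoff=2.5900 vs cont=15.4905 → 15.4905 [wait]  node(2,2) S=103.7009 payoff=0.0000 vs cont=6.2928 → 6.2928 [wait]  ⇒ S*(2)=-
t_1: node(1,0) S=58.4260 payoff=14.9040 vs cont=22.1557 → 22.1557 [wait]  node(1,1) S=85.6493 payoff=0.0000 vs cont=11.2379 → 11.2379 [wait]  ⇒ S*(1)=-
t_0: node(0,0) S=70.7400 payoff=2.5900 vs cont=17.0979 → 17.0979 [wait]  ⇒ S*(0)=-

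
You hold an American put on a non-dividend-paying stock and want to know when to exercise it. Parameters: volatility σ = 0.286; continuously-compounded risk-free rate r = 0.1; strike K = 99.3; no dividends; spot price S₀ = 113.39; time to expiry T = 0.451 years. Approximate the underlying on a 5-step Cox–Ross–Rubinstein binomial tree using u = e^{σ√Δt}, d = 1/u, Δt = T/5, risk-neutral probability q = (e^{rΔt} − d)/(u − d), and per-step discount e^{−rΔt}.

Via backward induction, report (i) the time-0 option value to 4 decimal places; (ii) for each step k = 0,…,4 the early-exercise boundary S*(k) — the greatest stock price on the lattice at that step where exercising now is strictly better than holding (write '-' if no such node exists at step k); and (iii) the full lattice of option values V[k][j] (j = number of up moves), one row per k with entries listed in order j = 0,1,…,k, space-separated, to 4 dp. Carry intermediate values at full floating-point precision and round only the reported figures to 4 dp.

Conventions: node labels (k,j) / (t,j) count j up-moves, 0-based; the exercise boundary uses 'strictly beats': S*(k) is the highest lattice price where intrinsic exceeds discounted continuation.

price = 2.0283
boundary = - - - 87.6321 80.4191
tree:
2.0283
3.7501 0.5435
6.7463 1.1699 0.0000
11.6679 2.5183 0.0000 0.0000
18.8809 5.4206 0.0000 0.0000 0.0000
25.5001 11.6679 0.0000 0.0000 0.0000 0.0000

params: Δt=0.09020 u=1.08969 d=0.91769 q=0.53122 e^(-rΔt)=0.99102
t_5 payoffs: 25.5001 11.6679 0.0000 0.0000 0.0000 0.0000
t_4: node(4,0) S=80.4191 payoff=18.8809 vs cont=17.9892 → 18.8809 [stop]  node(4,1) S=95.4920 payoff=3.8080 vs cont=5.4206 → 5.4206 [wait]  node(4,2) S=113.3900 payoff=0.0000 vs cont=0.0000 → 0.0000 [wait]  node(4,3) S=134.6426 payoff=0.0000 vs cont=0.0000 → 0.0000 [wait]  node(4,4) S=159.8785 payoff=0.0000 vs cont=0.0000 → 0.0000 [wait]  ⇒ S*(4)=80.4191
t_3: node(3,0) S=87.6321 payoff=11.6679 vs cont=11.6252 → 11.6679 [stop]  node(3,1) S=104.0569 payoff=0.0000 vs cont=2.5183 → 2.5183 [wait]  node(3,2) S=123.5602 payoff=0.0000 vs cont=0.0000 → 0.0000 [wait]  node(3,3) S=146.7190 payoff=0.0000 vs cont=0.0000 → 0.0000 [wait]  ⇒ S*(3)=87.6321
t_2: node(2,0) S=95.4920 payoff=3.8080 vs cont=6.7463 → 6.7463 [wait]  node(2,1) S=113.3900 payoff=0.0000 vs cont=1.1699 → 1.1699 [wait]  node(2,2) S=134.6426 payoff=0.0000 vs cont=0.0000 → 0.0000 [wait]  ⇒ S*(2)=-
t_1: node(1,0) S=104.0569 payoff=0.0000 vs cont=3.7501 → 3.7501 [wait]  node(1,1) S=123.5602 payoff=0.0000 vs cont=0.5435 → 0.5435 [wait]  ⇒ S*(1)=-
t_0: node(0,0) S=113.3900 payoff=0.0000 vs cont=2.0283 → 2.0283 [wait]  ⇒ S*(0)=-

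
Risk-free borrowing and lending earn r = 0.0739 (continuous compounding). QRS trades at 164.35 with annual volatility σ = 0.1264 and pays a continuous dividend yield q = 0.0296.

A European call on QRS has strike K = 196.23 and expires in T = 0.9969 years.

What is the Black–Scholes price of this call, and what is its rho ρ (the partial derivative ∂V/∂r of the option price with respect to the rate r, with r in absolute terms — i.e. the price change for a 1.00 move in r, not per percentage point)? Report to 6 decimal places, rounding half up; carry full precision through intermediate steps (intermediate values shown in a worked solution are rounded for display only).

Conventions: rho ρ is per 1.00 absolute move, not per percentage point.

price = 1.611632
ρ = 23.950552

σ√T = 0.1264·√0.9969 = 0.126204
d₁ = (ln(S/K) + (r−q+σ²/2)T) / (σ√T) = (ln(164.35/196.23) + (0.0739−0.0296+0.1264²/2)·0.9969) / 0.126204 = (-0.177289 + 0.052126) / 0.126204 = -0.991750
d₂ = d₁ − σ√T = -0.991750 − 0.126204 = -1.117954
e^{−rT} = 0.928977
e^{−qT} = 0.970923
N(d₁) = 0.160660,  N(d₂) = 0.131793
Call price V = S·e^{−qT}·N(d₁) − K·e^{−rT}·N(d₂) = 25.636662 − 24.025030 = 1.611632
ρ = K·T·e^{−rT}·N(d₂) = 23.950552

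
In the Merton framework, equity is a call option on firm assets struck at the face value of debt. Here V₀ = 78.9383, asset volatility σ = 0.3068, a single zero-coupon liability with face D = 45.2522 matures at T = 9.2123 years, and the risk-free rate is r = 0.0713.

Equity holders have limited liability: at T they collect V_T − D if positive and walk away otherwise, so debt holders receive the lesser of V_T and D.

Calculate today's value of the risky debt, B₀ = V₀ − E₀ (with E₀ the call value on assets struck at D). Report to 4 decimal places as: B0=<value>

B0=21.7800

Equity is a call on the firm's assets struck at D = 45.2522:
d₁ = [ln(V₀/D) + (r + σ²/2)T] / (σ√T)
   = [ln(78.9383/45.2522) + (0.0713 + 0.5·0.3068²)·9.2123] / (0.3068·√9.2123)
   = [0.556415 + 1.090397] / 0.931192 = 1.768498
d₂ = d₁ − σ√T = 1.768498 − 0.931192 = 0.837306
N(d₁) = 0.961511,  N(d₂) = 0.798790,  e^(−rT) = 0.518489
E₀ = V₀·N(d₁) − D·e^(−rT)·N(d₂)
   = 78.9383·0.961511 − 45.2522·0.518489·0.798790 = 57.158251
B₀ = V₀ − E₀ = 78.9383 − 57.158251 = 21.780049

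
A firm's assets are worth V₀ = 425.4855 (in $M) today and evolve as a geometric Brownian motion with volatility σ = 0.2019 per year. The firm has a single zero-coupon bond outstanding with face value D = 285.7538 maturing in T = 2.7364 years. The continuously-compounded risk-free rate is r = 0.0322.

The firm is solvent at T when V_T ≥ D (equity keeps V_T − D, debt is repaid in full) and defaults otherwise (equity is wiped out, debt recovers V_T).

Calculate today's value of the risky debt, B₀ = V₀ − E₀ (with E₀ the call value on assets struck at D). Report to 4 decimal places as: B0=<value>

Apply the equity-as-call identities (strike 285.7538, horizon 2.7364 years):
d₁ = [ln(V₀/D) + (r + σ²/2)T] / (σ√T)
   = [ln(425.4855/285.7538) + (0.0322 + 0.5·0.2019²)·2.7364] / (0.2019·√2.7364)
   = [0.398100 + 0.143885] / 0.333984 = 1.622786
d₂ = d₁ − σ√T = 1.622786 − 0.333984 = 1.288802
N(d₁) = 0.947682,  N(d₂) = 0.901266,  e^(−rT) = 0.915658
E₀ = V₀·N(d₁) − D·e^(−rT)·N(d₂)
   = 425.4855·0.947682 − 285.7538·0.915658·0.901266 = 167.406211
B₀ = V₀ − E₀ = 425.4855 − 167.406211 = 258.079289

B0=258.0793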